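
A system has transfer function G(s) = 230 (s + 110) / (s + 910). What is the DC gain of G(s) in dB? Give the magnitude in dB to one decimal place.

28.9 dB

G(0) = 230 × 110 / 910 = 27.802
20 log₁₀(27.802) = 28.88 dB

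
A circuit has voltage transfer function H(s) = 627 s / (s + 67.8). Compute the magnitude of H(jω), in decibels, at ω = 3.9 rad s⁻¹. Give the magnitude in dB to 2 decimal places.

|j3.9| = 3.9
|j3.9 + 67.8| = √(3.9² + 67.8²) = 67.91
|H(j3.9)| = 627 × 3.9 / 67.91 = 36.007
20 log₁₀(36.007) = 31.128 dB

31.13 dB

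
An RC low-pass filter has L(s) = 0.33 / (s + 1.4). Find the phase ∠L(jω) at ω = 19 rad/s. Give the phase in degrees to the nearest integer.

∠(j19 + 1.4) = arctan(19/1.4) = 85.79°
∠L(j19) = −85.79° = -85.79°

-86 deg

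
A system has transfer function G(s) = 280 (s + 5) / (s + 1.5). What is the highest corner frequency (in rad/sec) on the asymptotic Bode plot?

5 rad/sec

Break frequencies occur at each pole and zero magnitude: 1.5 rad/sec, 5 rad/sec.
The highest is 5 rad/sec.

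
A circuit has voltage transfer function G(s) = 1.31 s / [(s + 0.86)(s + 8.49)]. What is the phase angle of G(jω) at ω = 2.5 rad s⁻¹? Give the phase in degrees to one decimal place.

2.6 deg

∠(j2.5) = 90.00°
∠(j2.5 + 0.86) = arctan(2.5/0.86) = 71.02°
∠(j2.5 + 8.49) = arctan(2.5/8.49) = 16.41°
∠G(j2.5) = 90.00° − (71.02° + 16.41°) = 2.58°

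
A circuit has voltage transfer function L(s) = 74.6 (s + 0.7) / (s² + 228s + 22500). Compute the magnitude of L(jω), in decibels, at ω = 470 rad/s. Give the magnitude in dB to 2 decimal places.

-16.17 dB

|j470 + 0.7| = √(470² + 0.7²) = 470
|(j470)² + 228(j470) + 22500| = |-1.984e+05 + j1.0716e+05| = 2.255e+05
|L(j470)| = 74.6 × 470 / 2.255e+05 = 0.15549
20 log₁₀(0.15549) = -16.166 dB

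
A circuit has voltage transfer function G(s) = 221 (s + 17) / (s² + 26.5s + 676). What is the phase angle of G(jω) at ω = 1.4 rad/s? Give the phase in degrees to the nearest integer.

∠(j1.4 + 17) = arctan(1.4/17) = 4.71°
∠[(j1.4)² + 26.5(j1.4) + 676] = ∠[674.04 + j37.1] = 3.15°
∠G(j1.4) = 4.71° − 3.15° = 1.56°

2°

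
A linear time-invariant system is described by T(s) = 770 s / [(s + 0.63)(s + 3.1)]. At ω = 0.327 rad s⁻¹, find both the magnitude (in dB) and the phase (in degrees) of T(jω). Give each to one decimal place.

|T| = 41.1 dB, ∠T = 56.5 deg

|j0.327| = 0.327
|j0.327 + 0.63| = √(0.327² + 0.63²) = 0.7098
|j0.327 + 3.1| = √(0.327² + 3.1²) = 3.117
|T(j0.327)| = 770 × 0.327 / (0.7098 × 3.117) = 113.8
20 log₁₀(113.8) = 41.12 dB
∠(j0.327) = 90.00°
∠(j0.327 + 0.63) = arctan(0.327/0.63) = 27.43°
∠(j0.327 + 3.1) = arctan(0.327/3.1) = 6.02°
∠T(j0.327) = 90.00° − (27.43° + 6.02°) = 56.55°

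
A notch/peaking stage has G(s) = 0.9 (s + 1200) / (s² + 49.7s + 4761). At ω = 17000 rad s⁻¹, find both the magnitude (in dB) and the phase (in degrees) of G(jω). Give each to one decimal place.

|j17000 + 1200| = √(17000² + 1200²) = 1.704e+04
|(j17000)² + 49.7(j17000) + 4761| = |-2.89e+08 + j8.449e+05| = 2.89e+08
|G(j17000)| = 0.9 × 1.704e+04 / 2.89e+08 = 5.3074e-05
20 log₁₀(5.3074e-05) = -85.50 dB
∠(j17000 + 1200) = arctan(17000/1200) = 85.96°
∠[(j17000)² + 49.7(j17000) + 4761] = ∠[-2.89e+08 + j8.449e+05] = 179.83°
∠G(j17000) = 85.96° − 179.83° = -93.87°

|G| = -85.5 dB, ∠G = -93.9°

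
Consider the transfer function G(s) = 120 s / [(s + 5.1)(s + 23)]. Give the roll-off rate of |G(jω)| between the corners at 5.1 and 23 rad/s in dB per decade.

0 dB/decade

In this band the factors already past their corner are: 1 differentiator zero, pole at 5.1; net slope = 0 dB/decade.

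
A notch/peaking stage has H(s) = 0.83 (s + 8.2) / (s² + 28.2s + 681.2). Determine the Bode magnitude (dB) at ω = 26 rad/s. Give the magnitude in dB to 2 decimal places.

-30.21 dB

|j26 + 8.2| = √(26² + 8.2²) = 27.26
|(j26)² + 28.2(j26) + 681.2| = |5.2 + j733.2| = 733.2
|H(j26)| = 0.83 × 27.26 / 733.2 = 0.030861
20 log₁₀(0.030861) = -30.212 dB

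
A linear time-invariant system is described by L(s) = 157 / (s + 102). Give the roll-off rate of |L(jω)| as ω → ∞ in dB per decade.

With 0 zeros and 1 pole, the high-frequency asymptotic slope is 20 × (0 − 1) = -20 dB/decade.

-20 dB/decade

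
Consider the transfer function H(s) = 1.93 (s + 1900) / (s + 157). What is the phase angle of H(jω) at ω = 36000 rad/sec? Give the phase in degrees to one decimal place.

-2.8°

∠(j36000 + 1900) = arctan(36000/1900) = 86.98°
∠(j36000 + 157) = arctan(36000/157) = 89.75°
∠H(j36000) = 86.98° − 89.75° = -2.77°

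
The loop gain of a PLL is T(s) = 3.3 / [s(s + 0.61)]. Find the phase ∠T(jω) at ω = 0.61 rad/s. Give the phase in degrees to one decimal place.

∠(j0.61 + 0.61) = arctan(0.61/0.61) = 45.00°
∠(j0.61) = 90.00°
∠T(j0.61) = − (45.00° + 90.00°) = -135.00°

-135.0°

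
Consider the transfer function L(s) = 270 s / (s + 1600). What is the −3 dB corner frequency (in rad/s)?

For a single-pole high-pass, the −3 dB point is at the pole: ω = 1600 rad/s.

1600 rad/s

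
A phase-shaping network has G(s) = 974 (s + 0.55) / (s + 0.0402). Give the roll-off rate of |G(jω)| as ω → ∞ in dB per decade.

With 1 zero and 1 pole, the high-frequency asymptotic slope is 20 × (1 − 1) = 0 dB/decade.

0 dB/decade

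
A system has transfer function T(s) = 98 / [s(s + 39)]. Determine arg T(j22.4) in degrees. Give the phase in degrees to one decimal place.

-119.9°

∠(j22.4 + 39) = arctan(22.4/39) = 29.87°
∠(j22.4) = 90.00°
∠T(j22.4) = − (29.87° + 90.00°) = -119.87°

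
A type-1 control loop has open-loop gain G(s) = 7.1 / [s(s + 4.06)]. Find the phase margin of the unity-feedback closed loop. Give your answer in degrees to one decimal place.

Gain crossover: |G(jω)| = 1 at ω ≈ 1.62 rad s⁻¹.
∠G(j1.62) = −90° − arctan(1.62/4.06) ≈ -111.80°
PM = 180° + (-111.80°) = 68.20°

68.2°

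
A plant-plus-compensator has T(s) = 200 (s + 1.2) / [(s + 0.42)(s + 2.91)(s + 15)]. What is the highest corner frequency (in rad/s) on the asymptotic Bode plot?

Break frequencies occur at each pole and zero magnitude: 0.42 rad/s, 1.2 rad/s, 2.91 rad/s, 15 rad/s.
The highest is 15 rad/s.

15 rad/s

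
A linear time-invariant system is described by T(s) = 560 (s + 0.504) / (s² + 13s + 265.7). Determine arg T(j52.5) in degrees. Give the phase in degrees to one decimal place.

∠(j52.5 + 0.504) = arctan(52.5/0.504) = 89.45°
∠[(j52.5)² + 13(j52.5) + 265.7] = ∠[-2490.6 + j682.5] = 164.68°
∠T(j52.5) = 89.45° − 164.68° = -75.23°

-75.2°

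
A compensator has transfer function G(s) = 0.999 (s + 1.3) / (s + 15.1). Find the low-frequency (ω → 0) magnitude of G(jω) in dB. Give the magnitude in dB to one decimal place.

-21.3 dB

G(0) = 0.999 × 1.3 / 15.1 = 0.086007
20 log₁₀(0.086007) = -21.31 dB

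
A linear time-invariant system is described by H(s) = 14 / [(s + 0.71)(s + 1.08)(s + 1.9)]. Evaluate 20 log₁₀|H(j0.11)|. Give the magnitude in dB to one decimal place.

19.5 dB

|j0.11 + 0.71| = √(0.11² + 0.71²) = 0.7185
|j0.11 + 1.08| = √(0.11² + 1.08²) = 1.086
|j0.11 + 1.9| = √(0.11² + 1.9²) = 1.903
|H(j0.11)| = 14 / (0.7185 × 1.086 × 1.903) = 9.4314
20 log₁₀(9.4314) = 19.49 dB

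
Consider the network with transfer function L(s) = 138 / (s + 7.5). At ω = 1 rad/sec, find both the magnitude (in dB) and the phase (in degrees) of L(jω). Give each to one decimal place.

|j1 + 7.5| = √(1² + 7.5²) = 7.566
|L(j1)| = 138 / 7.566 = 18.239
20 log₁₀(18.239) = 25.22 dB
∠(j1 + 7.5) = arctan(1/7.5) = 7.59°
∠L(j1) = −7.59° = -7.59°

|L| = 25.2 dB, ∠L = -7.6°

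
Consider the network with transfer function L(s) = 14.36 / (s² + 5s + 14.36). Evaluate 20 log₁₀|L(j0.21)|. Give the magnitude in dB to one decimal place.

|(j0.21)² + 5(j0.21) + 14.36| = |14.316 + j1.05| = 14.35
|L(j0.21)| = 14.36 / 14.35 = 1.0004
20 log₁₀(1.0004) = 0.00 dB

0.0 dB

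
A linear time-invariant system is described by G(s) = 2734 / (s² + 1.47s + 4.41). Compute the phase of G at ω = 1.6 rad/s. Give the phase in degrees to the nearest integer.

∠[(j1.6)² + 1.47(j1.6) + 4.41] = ∠[1.85 + j2.352] = 51.81°
∠G(j1.6) = −51.81° = -51.81°

-52°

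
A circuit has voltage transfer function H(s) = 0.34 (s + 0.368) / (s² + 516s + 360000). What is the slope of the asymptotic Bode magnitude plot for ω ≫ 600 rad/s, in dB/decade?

-20 dB/decade

With 1 zero and 2 poles, the high-frequency asymptotic slope is 20 × (1 − 2) = -20 dB/decade.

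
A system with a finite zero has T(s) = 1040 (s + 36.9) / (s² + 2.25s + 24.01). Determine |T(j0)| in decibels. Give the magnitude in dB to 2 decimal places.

T(0) = 1040 × 36.9 / 24.01 = 1598.3
20 log₁₀(1598.3) = 64.073 dB

64.07 dB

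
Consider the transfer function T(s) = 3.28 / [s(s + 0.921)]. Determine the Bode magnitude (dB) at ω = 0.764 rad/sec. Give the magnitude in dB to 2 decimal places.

|j0.764 + 0.921| = √(0.764² + 0.921²) = 1.197
|j0.764| = 0.764
|T(j0.764)| = 3.28 / (1.197 × 0.764) = 3.5877
20 log₁₀(3.5877) = 11.096 dB

11.10 dB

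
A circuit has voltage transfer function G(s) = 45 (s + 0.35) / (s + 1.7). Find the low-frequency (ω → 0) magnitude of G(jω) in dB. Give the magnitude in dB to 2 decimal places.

G(0) = 45 × 0.35 / 1.7 = 9.2647
20 log₁₀(9.2647) = 19.337 dB

19.34 dB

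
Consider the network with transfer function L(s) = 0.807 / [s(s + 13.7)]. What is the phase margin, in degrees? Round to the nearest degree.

90 deg

Gain crossover: |L(jω)| = 1 at ω ≈ 0.0589 rad/s.
∠L(j0.0589) = −90° − arctan(0.0589/13.7) ≈ -90.25°
PM = 180° + (-90.25°) = 89.75°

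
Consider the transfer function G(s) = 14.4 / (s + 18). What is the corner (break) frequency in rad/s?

The single real pole at s = −18 gives a corner at ω = 18 rad/s.

18 rad/s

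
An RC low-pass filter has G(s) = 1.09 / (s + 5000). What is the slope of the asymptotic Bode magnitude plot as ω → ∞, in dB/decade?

With 0 zeros and 1 pole, the high-frequency asymptotic slope is 20 × (0 − 1) = -20 dB/decade.

-20 dB/decade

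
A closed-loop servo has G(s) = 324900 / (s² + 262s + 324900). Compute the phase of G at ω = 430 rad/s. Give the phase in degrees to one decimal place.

∠[(j430)² + 262(j430) + 324900] = ∠[1.4e+05 + j1.1266e+05] = 38.82°
∠G(j430) = −38.82° = -38.82°

-38.8°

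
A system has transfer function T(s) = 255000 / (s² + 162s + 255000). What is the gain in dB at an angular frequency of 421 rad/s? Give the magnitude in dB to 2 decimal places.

|(j421)² + 162(j421) + 255000| = |77759 + j68202| = 1.034e+05
|T(j421)| = 255000 / 1.034e+05 = 2.4654
20 log₁₀(2.4654) = 7.838 dB

7.84 dB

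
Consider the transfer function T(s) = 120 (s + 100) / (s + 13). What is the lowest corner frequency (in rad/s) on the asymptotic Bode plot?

Break frequencies occur at each pole and zero magnitude: 13 rad/s, 100 rad/s.
The lowest is 13 rad/s.

13 rad/s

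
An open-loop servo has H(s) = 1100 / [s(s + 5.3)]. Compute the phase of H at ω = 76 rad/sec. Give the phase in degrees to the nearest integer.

-176°

∠(j76 + 5.3) = arctan(76/5.3) = 86.01°
∠(j76) = 90.00°
∠H(j76) = − (86.01° + 90.00°) = -176.01°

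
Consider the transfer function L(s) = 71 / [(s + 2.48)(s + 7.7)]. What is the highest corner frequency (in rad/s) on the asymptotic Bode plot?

Break frequencies occur at each pole and zero magnitude: 2.48 rad/s, 7.7 rad/s.
The highest is 7.7 rad/s.

7.7 rad/s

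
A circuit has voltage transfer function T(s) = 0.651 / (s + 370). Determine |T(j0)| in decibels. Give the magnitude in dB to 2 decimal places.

-55.09 dB

T(0) = 0.651 / 370 = 0.0017595
20 log₁₀(0.0017595) = -55.092 dB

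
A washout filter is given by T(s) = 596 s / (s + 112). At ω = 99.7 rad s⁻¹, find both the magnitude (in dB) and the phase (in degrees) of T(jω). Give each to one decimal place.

|j99.7| = 99.7
|j99.7 + 112| = √(99.7² + 112²) = 149.9
|T(j99.7)| = 596 × 99.7 / 149.9 = 396.28
20 log₁₀(396.28) = 51.96 dB
∠(j99.7) = 90.00°
∠(j99.7 + 112) = arctan(99.7/112) = 41.67°
∠T(j99.7) = 90.00° − 41.67° = 48.33°

|T| = 52.0 dB, ∠T = 48.3°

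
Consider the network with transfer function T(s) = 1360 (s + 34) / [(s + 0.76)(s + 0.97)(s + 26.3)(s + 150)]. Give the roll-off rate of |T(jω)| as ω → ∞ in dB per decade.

-60 dB/decade

With 1 zero and 4 poles, the high-frequency asymptotic slope is 20 × (1 − 4) = -60 dB/decade.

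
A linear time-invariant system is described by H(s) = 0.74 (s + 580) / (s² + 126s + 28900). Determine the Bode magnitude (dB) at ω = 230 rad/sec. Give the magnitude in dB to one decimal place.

-38.2 dB

|j230 + 580| = √(230² + 580²) = 623.9
|(j230)² + 126(j230) + 28900| = |-24000 + j28980| = 3.763e+04
|H(j230)| = 0.74 × 623.9 / 3.763e+04 = 0.012271
20 log₁₀(0.012271) = -38.22 dB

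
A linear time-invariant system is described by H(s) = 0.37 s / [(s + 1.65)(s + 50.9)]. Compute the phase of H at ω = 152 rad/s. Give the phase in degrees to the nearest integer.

-71°

∠(j152) = 90.00°
∠(j152 + 1.65) = arctan(152/1.65) = 89.38°
∠(j152 + 50.9) = arctan(152/50.9) = 71.49°
∠H(j152) = 90.00° − (89.38° + 71.49°) = -70.86°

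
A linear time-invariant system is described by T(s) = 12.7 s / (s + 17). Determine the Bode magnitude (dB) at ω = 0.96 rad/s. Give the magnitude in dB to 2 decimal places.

|j0.96| = 0.96
|j0.96 + 17| = √(0.96² + 17²) = 17.03
|T(j0.96)| = 12.7 × 0.96 / 17.03 = 0.71604
20 log₁₀(0.71604) = -2.901 dB

-2.90 dB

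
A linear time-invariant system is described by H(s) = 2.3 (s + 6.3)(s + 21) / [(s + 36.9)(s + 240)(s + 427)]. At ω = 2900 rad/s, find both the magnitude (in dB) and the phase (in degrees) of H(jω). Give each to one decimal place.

|j2900 + 6.3| = √(2900² + 6.3²) = 2900
|j2900 + 21| = √(2900² + 21²) = 2900
|j2900 + 36.9| = √(2900² + 36.9²) = 2900
|j2900 + 240| = √(2900² + 240²) = 2910
|j2900 + 427| = √(2900² + 427²) = 2931
|H(j2900)| = 2.3 × 2900 × 2900 / (2900 × 2910 × 2931) = 0.00078193
20 log₁₀(0.00078193) = -62.14 dB
∠(j2900 + 6.3) = arctan(2900/6.3) = 89.88°
∠(j2900 + 21) = arctan(2900/21) = 89.59°
∠(j2900 + 36.9) = arctan(2900/36.9) = 89.27°
∠(j2900 + 240) = arctan(2900/240) = 85.27°
∠(j2900 + 427) = arctan(2900/427) = 81.62°
∠H(j2900) = 89.88° + 89.59° − (89.27° + 85.27° + 81.62°) = -76.70°

|H| = -62.1 dB, ∠H = -76.7°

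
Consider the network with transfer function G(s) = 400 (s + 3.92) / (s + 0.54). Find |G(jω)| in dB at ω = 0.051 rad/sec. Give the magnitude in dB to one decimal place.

69.2 dB

|j0.051 + 3.92| = √(0.051² + 3.92²) = 3.92
|j0.051 + 0.54| = √(0.051² + 0.54²) = 0.5424
|G(j0.051)| = 400 × 3.92 / 0.5424 = 2891.1
20 log₁₀(2891.1) = 69.22 dB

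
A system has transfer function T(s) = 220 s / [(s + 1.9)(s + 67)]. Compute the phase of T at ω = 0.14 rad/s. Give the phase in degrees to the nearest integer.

86°

∠(j0.14) = 90.00°
∠(j0.14 + 1.9) = arctan(0.14/1.9) = 4.21°
∠(j0.14 + 67) = arctan(0.14/67) = 0.12°
∠T(j0.14) = 90.00° − (4.21° + 0.12°) = 85.67°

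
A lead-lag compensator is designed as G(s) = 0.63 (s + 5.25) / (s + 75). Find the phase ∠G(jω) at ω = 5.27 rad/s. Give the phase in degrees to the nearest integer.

41°

∠(j5.27 + 5.25) = arctan(5.27/5.25) = 45.11°
∠(j5.27 + 75) = arctan(5.27/75) = 4.02°
∠G(j5.27) = 45.11° − 4.02° = 41.09°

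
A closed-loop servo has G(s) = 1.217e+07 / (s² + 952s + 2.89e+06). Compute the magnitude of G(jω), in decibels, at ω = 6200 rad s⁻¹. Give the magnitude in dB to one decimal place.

-9.4 dB

|(j6200)² + 952(j6200) + 2.89e+06| = |-3.555e+07 + j5.9024e+06| = 3.604e+07
|G(j6200)| = 1.217e+07 / 3.604e+07 = 0.33771
20 log₁₀(0.33771) = -9.43 dB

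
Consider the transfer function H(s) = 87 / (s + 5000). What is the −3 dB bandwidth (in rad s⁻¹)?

For a single-pole low-pass, the −3 dB point is at the pole: ω = 5000 rad s⁻¹.

5000 rad s⁻¹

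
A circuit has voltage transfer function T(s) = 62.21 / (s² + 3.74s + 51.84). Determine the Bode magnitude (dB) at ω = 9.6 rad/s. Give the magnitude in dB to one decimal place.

1.2 dB

|(j9.6)² + 3.74(j9.6) + 51.84| = |-40.32 + j35.904| = 53.99
|T(j9.6)| = 62.21 / 53.99 = 1.1523
20 log₁₀(1.1523) = 1.23 dB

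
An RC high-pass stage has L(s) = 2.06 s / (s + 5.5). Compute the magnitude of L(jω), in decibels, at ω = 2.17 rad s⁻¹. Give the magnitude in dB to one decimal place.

|j2.17| = 2.17
|j2.17 + 5.5| = √(2.17² + 5.5²) = 5.913
|L(j2.17)| = 2.06 × 2.17 / 5.913 = 0.75605
20 log₁₀(0.75605) = -2.43 dB

-2.4 dB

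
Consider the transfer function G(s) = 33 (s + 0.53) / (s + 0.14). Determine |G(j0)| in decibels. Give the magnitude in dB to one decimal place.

G(0) = 33 × 0.53 / 0.14 = 124.93
20 log₁₀(124.93) = 41.93 dB

41.9 dB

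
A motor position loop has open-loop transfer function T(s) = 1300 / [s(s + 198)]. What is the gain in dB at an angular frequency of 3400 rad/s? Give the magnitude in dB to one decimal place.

-79.0 dB

|j3400 + 198| = √(3400² + 198²) = 3406
|j3400| = 3400
|T(j3400)| = 1300 / (3406 × 3400) = 0.00011227
20 log₁₀(0.00011227) = -78.99 dB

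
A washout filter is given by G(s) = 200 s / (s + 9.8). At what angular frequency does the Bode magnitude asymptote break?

The single real pole at s = −9.8 gives a corner at ω = 9.8 rad s⁻¹.

9.8 rad s⁻¹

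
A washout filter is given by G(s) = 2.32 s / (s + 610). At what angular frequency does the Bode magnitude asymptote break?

The single real pole at s = −610 gives a corner at ω = 610 rad s⁻¹.

610 rad s⁻¹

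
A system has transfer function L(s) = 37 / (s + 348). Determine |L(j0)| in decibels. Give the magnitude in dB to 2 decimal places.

-19.47 dB

L(0) = 37 / 348 = 0.10632
20 log₁₀(0.10632) = -19.468 dB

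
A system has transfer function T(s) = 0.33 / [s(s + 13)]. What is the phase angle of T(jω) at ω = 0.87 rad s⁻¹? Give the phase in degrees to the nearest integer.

∠(j0.87 + 13) = arctan(0.87/13) = 3.83°
∠(j0.87) = 90.00°
∠T(j0.87) = − (3.83° + 90.00°) = -93.83°

-94°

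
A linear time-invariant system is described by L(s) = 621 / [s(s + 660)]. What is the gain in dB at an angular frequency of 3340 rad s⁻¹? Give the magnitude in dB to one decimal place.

-85.3 dB

|j3340 + 660| = √(3340² + 660²) = 3405
|j3340| = 3340
|L(j3340)| = 621 / (3405 × 3340) = 5.4611e-05
20 log₁₀(5.4611e-05) = -85.25 dB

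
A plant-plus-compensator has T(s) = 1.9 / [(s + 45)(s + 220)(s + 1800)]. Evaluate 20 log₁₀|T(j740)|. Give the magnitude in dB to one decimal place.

-175.4 dB

|j740 + 45| = √(740² + 45²) = 741.4
|j740 + 220| = √(740² + 220²) = 772
|j740 + 1800| = √(740² + 1800²) = 1946
|T(j740)| = 1.9 / (741.4 × 772 × 1946) = 1.7057e-09
20 log₁₀(1.7057e-09) = -175.36 dB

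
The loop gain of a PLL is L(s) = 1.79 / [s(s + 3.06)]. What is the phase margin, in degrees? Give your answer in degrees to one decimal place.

79.4 deg

Gain crossover: |L(jω)| = 1 at ω ≈ 0.575 rad/s.
∠L(j0.575) = −90° − arctan(0.575/3.06) ≈ -100.64°
PM = 180° + (-100.64°) = 79.36°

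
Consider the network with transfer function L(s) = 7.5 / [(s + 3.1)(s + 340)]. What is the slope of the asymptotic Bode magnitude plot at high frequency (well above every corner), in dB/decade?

-40 dB/decade

With 0 zeros and 2 poles, the high-frequency asymptotic slope is 20 × (0 − 2) = -40 dB/decade.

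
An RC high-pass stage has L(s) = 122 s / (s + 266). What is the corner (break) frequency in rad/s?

266 rad/s

The single real pole at s = −266 gives a corner at ω = 266 rad/s.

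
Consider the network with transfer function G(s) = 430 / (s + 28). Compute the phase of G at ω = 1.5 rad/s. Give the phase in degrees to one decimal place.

-3.1°

∠(j1.5 + 28) = arctan(1.5/28) = 3.07°
∠G(j1.5) = −3.07° = -3.07°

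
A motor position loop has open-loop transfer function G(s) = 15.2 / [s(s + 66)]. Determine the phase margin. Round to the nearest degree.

Gain crossover: |G(jω)| = 1 at ω ≈ 0.23 rad s⁻¹.
∠G(j0.23) = −90° − arctan(0.23/66) ≈ -90.20°
PM = 180° + (-90.20°) = 89.80°

90 deg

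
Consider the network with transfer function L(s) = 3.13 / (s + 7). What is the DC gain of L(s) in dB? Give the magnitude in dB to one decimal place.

-7.0 dB

L(0) = 3.13 / 7 = 0.44714
20 log₁₀(0.44714) = -6.99 dB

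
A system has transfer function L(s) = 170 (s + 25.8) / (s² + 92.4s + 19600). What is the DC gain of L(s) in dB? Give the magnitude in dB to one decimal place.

-13.0 dB

L(0) = 170 × 25.8 / 19600 = 0.22378
20 log₁₀(0.22378) = -13.00 dB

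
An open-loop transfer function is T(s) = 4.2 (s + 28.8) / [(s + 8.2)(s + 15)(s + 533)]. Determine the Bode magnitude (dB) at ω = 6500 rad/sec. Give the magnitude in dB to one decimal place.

|j6500 + 28.8| = √(6500² + 28.8²) = 6500
|j6500 + 8.2| = √(6500² + 8.2²) = 6500
|j6500 + 15| = √(6500² + 15²) = 6500
|j6500 + 533| = √(6500² + 533²) = 6522
|T(j6500)| = 4.2 × 6500 / (6500 × 6500 × 6522) = 9.9076e-08
20 log₁₀(9.9076e-08) = -140.08 dB

-140.1 dB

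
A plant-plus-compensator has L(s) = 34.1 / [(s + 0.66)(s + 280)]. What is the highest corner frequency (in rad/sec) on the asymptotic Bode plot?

280 rad/sec

Break frequencies occur at each pole and zero magnitude: 0.66 rad/sec, 280 rad/sec.
The highest is 280 rad/sec.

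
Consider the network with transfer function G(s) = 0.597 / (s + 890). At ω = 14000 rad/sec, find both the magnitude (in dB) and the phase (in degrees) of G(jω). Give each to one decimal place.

|j14000 + 890| = √(14000² + 890²) = 1.403e+04
|G(j14000)| = 0.597 / 1.403e+04 = 4.2557e-05
20 log₁₀(4.2557e-05) = -87.42 dB
∠(j14000 + 890) = arctan(14000/890) = 86.36°
∠G(j14000) = −86.36° = -86.36°

|G| = -87.4 dB, ∠G = -86.4 deg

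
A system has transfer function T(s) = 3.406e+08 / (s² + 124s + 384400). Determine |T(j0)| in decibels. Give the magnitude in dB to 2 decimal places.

58.95 dB

T(0) = 3.406e+08 / 384400 = 886.06
20 log₁₀(886.06) = 58.949 dB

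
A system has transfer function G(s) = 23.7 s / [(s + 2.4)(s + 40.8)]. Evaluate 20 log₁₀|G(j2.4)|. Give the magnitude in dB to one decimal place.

|j2.4| = 2.4
|j2.4 + 2.4| = √(2.4² + 2.4²) = 3.394
|j2.4 + 40.8| = √(2.4² + 40.8²) = 40.87
|G(j2.4)| = 23.7 × 2.4 / (3.394 × 40.87) = 0.41004
20 log₁₀(0.41004) = -7.74 dB

-7.7 dB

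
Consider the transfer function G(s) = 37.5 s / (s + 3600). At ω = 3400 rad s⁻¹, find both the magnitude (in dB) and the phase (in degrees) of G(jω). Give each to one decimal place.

|j3400| = 3400
|j3400 + 3600| = √(3400² + 3600²) = 4952
|G(j3400)| = 37.5 × 3400 / 4952 = 25.748
20 log₁₀(25.748) = 28.21 dB
∠(j3400) = 90.00°
∠(j3400 + 3600) = arctan(3400/3600) = 43.36°
∠G(j3400) = 90.00° − 43.36° = 46.64°

|G| = 28.2 dB, ∠G = 46.6°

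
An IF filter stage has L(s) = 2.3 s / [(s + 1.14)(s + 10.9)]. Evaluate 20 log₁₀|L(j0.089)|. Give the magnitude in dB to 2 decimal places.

-35.69 dB

|j0.089| = 0.089
|j0.089 + 1.14| = √(0.089² + 1.14²) = 1.143
|j0.089 + 10.9| = √(0.089² + 10.9²) = 10.9
|L(j0.089)| = 2.3 × 0.089 / (1.143 × 10.9) = 0.016423
20 log₁₀(0.016423) = -35.691 dB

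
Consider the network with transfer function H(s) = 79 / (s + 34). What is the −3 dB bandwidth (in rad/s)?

34 rad/s

For a single-pole low-pass, the −3 dB point is at the pole: ω = 34 rad/s.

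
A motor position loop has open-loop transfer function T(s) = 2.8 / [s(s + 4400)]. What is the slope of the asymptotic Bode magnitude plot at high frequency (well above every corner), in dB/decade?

With 0 zeros and 2 poles, the high-frequency asymptotic slope is 20 × (0 − 2) = -40 dB/decade.

-40 dB/decade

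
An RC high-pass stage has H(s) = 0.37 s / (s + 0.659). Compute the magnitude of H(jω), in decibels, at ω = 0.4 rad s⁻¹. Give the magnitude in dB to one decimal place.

|j0.4| = 0.4
|j0.4 + 0.659| = √(0.4² + 0.659²) = 0.7709
|H(j0.4)| = 0.37 × 0.4 / 0.7709 = 0.19198
20 log₁₀(0.19198) = -14.33 dB

-14.3 dB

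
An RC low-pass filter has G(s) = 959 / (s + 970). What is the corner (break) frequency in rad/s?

970 rad/s

The single real pole at s = −970 gives a corner at ω = 970 rad/s.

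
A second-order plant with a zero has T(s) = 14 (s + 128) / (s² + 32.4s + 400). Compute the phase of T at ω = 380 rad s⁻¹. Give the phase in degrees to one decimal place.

-103.7°

∠(j380 + 128) = arctan(380/128) = 71.38°
∠[(j380)² + 32.4(j380) + 400] = ∠[-1.44e+05 + j12312] = 175.11°
∠T(j380) = 71.38° − 175.11° = -103.73°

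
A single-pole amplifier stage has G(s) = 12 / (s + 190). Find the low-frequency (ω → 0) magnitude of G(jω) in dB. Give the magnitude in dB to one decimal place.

G(0) = 12 / 190 = 0.063158
20 log₁₀(0.063158) = -23.99 dB

-24.0 dB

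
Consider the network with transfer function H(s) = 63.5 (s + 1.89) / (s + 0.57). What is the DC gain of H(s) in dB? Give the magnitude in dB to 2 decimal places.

H(0) = 63.5 × 1.89 / 0.57 = 210.55
20 log₁₀(210.55) = 46.467 dB

46.47 dB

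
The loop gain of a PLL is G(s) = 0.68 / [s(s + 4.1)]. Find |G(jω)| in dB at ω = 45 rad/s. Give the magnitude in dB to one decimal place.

-69.5 dB

|j45 + 4.1| = √(45² + 4.1²) = 45.19
|j45| = 45
|G(j45)| = 0.68 / (45.19 × 45) = 0.00033442
20 log₁₀(0.00033442) = -69.51 dB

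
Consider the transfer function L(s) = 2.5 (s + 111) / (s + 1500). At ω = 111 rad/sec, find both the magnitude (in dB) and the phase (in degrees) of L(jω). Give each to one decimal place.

|j111 + 111| = √(111² + 111²) = 157
|j111 + 1500| = √(111² + 1500²) = 1504
|L(j111)| = 2.5 × 157 / 1504 = 0.26092
20 log₁₀(0.26092) = -11.67 dB
∠(j111 + 111) = arctan(111/111) = 45.00°
∠(j111 + 1500) = arctan(111/1500) = 4.23°
∠L(j111) = 45.00° − 4.23° = 40.77°

|L| = -11.7 dB, ∠L = 40.8 deg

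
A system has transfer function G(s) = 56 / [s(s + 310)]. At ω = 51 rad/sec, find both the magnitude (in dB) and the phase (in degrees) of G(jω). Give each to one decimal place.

|G| = -49.1 dB, ∠G = -99.3°

|j51 + 310| = √(51² + 310²) = 314.2
|j51| = 51
|G(j51)| = 56 / (314.2 × 51) = 0.0034951
20 log₁₀(0.0034951) = -49.13 dB
∠(j51 + 310) = arctan(51/310) = 9.34°
∠(j51) = 90.00°
∠G(j51) = − (9.34° + 90.00°) = -99.34°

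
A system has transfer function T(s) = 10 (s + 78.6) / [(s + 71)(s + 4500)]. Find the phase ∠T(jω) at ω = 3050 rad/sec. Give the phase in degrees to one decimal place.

∠(j3050 + 78.6) = arctan(3050/78.6) = 88.52°
∠(j3050 + 71) = arctan(3050/71) = 88.67°
∠(j3050 + 4500) = arctan(3050/4500) = 34.13°
∠T(j3050) = 88.52° − (88.67° + 34.13°) = -34.27°

-34.3°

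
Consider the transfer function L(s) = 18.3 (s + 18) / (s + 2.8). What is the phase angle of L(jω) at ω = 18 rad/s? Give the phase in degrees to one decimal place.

-36.2°

∠(j18 + 18) = arctan(18/18) = 45.00°
∠(j18 + 2.8) = arctan(18/2.8) = 81.16°
∠L(j18) = 45.00° − 81.16° = -36.16°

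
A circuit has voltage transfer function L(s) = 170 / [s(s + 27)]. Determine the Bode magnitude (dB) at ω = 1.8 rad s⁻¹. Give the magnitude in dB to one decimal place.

10.9 dB

|j1.8 + 27| = √(1.8² + 27²) = 27.06
|j1.8| = 1.8
|L(j1.8)| = 170 / (27.06 × 1.8) = 3.4902
20 log₁₀(3.4902) = 10.86 dB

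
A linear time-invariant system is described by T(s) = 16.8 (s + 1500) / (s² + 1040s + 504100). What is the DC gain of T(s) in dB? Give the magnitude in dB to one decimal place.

-26.0 dB

T(0) = 16.8 × 1500 / 504100 = 0.04999
20 log₁₀(0.04999) = -26.02 dB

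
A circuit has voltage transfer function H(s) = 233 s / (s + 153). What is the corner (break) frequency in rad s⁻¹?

The single real pole at s = −153 gives a corner at ω = 153 rad s⁻¹.

153 rad s⁻¹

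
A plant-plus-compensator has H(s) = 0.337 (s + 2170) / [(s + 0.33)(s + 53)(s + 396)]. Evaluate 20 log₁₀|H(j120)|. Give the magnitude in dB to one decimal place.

-79.0 dB

|j120 + 2170| = √(120² + 2170²) = 2173
|j120 + 0.33| = √(120² + 0.33²) = 120
|j120 + 53| = √(120² + 53²) = 131.2
|j120 + 396| = √(120² + 396²) = 413.8
|H(j120)| = 0.337 × 2173 / (120 × 131.2 × 413.8) = 0.00011244
20 log₁₀(0.00011244) = -78.98 dB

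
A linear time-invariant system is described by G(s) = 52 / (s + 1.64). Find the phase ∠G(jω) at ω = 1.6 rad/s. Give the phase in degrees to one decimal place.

∠(j1.6 + 1.64) = arctan(1.6/1.64) = 44.29°
∠G(j1.6) = −44.29° = -44.29°

-44.3°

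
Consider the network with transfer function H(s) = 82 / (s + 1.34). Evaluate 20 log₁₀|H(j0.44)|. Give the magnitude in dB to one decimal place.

35.3 dB

|j0.44 + 1.34| = √(0.44² + 1.34²) = 1.41
|H(j0.44)| = 82 / 1.41 = 58.14
20 log₁₀(58.14) = 35.29 dB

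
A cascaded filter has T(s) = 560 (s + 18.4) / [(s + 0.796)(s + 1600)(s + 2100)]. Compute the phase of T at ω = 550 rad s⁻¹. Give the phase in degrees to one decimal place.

-35.5°

∠(j550 + 18.4) = arctan(550/18.4) = 88.08°
∠(j550 + 0.796) = arctan(550/0.796) = 89.92°
∠(j550 + 1600) = arctan(550/1600) = 18.97°
∠(j550 + 2100) = arctan(550/2100) = 14.68°
∠T(j550) = 88.08° − (89.92° + 18.97° + 14.68°) = -35.48°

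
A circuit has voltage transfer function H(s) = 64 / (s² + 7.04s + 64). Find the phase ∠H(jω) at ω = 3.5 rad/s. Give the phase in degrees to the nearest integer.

-25 deg

∠[(j3.5)² + 7.04(j3.5) + 64] = ∠[51.75 + j24.64] = 25.46°
∠H(j3.5) = −25.46° = -25.46°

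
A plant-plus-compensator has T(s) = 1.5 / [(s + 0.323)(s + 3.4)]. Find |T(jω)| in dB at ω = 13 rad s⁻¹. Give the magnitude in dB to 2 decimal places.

|j13 + 0.323| = √(13² + 0.323²) = 13
|j13 + 3.4| = √(13² + 3.4²) = 13.44
|T(j13)| = 1.5 / (13 × 13.44) = 0.0085843
20 log₁₀(0.0085843) = -41.326 dB

-41.33 dB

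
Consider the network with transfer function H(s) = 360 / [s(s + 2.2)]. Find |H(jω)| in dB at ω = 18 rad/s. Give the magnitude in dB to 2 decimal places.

0.85 dB

|j18 + 2.2| = √(18² + 2.2²) = 18.13
|j18| = 18
|H(j18)| = 360 / (18.13 × 18) = 1.1029
20 log₁₀(1.1029) = 0.851 dB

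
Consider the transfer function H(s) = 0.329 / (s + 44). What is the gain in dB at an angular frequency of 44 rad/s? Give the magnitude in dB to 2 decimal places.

|j44 + 44| = √(44² + 44²) = 62.23
|H(j44)| = 0.329 / 62.23 = 0.0052872
20 log₁₀(0.0052872) = -45.535 dB

-45.54 dB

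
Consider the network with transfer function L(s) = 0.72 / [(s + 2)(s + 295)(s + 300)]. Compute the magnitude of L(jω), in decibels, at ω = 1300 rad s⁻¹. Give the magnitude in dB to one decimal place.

-190.1 dB

|j1300 + 2| = √(1300² + 2²) = 1300
|j1300 + 295| = √(1300² + 295²) = 1333
|j1300 + 300| = √(1300² + 300²) = 1334
|L(j1300)| = 0.72 / (1300 × 1333 × 1334) = 3.1141e-10
20 log₁₀(3.1141e-10) = -190.13 dB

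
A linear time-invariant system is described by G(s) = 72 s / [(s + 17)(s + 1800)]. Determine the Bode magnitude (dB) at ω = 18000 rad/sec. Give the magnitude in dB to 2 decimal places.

|j18000| = 1.8e+04
|j18000 + 17| = √(18000² + 17²) = 1.8e+04
|j18000 + 1800| = √(18000² + 1800²) = 1.809e+04
|G(j18000)| = 72 × 1.8e+04 / (1.8e+04 × 1.809e+04) = 0.0039801
20 log₁₀(0.0039801) = -48.002 dB

-48.00 dB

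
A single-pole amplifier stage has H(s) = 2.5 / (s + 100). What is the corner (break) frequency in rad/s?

100 rad/s

The single real pole at s = −100 gives a corner at ω = 100 rad/s.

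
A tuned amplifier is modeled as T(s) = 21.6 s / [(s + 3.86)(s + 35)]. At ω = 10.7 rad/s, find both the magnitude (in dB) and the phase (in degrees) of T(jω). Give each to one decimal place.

|T| = -5.1 dB, ∠T = 2.8 deg

|j10.7| = 10.7
|j10.7 + 3.86| = √(10.7² + 3.86²) = 11.37
|j10.7 + 35| = √(10.7² + 35²) = 36.6
|T(j10.7)| = 21.6 × 10.7 / (11.37 × 36.6) = 0.55516
20 log₁₀(0.55516) = -5.11 dB
∠(j10.7) = 90.00°
∠(j10.7 + 3.86) = arctan(10.7/3.86) = 70.16°
∠(j10.7 + 35) = arctan(10.7/35) = 17.00°
∠T(j10.7) = 90.00° − (70.16° + 17.00°) = 2.84°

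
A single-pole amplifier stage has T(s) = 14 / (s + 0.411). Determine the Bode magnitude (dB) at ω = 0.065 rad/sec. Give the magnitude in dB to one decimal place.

30.5 dB

|j0.065 + 0.411| = √(0.065² + 0.411²) = 0.4161
|T(j0.065)| = 14 / 0.4161 = 33.645
20 log₁₀(33.645) = 30.54 dB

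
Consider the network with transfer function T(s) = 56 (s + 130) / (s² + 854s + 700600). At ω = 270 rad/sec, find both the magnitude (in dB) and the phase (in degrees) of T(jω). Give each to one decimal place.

|j270 + 130| = √(270² + 130²) = 299.7
|(j270)² + 854(j270) + 700600| = |6.277e+05 + j2.3058e+05| = 6.687e+05
|T(j270)| = 56 × 299.7 / 6.687e+05 = 0.025095
20 log₁₀(0.025095) = -32.01 dB
∠(j270 + 130) = arctan(270/130) = 64.29°
∠[(j270)² + 854(j270) + 700600] = ∠[6.277e+05 + j2.3058e+05] = 20.17°
∠T(j270) = 64.29° − 20.17° = 44.12°

|T| = -32.0 dB, ∠T = 44.1°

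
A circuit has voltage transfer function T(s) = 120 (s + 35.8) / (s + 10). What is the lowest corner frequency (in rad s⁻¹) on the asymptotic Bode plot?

Break frequencies occur at each pole and zero magnitude: 10 rad s⁻¹, 35.8 rad s⁻¹.
The lowest is 10 rad s⁻¹.

10 rad s⁻¹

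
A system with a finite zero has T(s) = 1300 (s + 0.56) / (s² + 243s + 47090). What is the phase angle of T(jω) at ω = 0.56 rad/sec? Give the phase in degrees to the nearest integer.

∠(j0.56 + 0.56) = arctan(0.56/0.56) = 45.00°
∠[(j0.56)² + 243(j0.56) + 47090] = ∠[47090 + j136.08] = 0.17°
∠T(j0.56) = 45.00° − 0.17° = 44.83°

45°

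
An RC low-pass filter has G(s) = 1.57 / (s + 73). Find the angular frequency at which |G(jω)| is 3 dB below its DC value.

For a single-pole low-pass, the −3 dB point is at the pole: ω = 73 rad s⁻¹.

73 rad s⁻¹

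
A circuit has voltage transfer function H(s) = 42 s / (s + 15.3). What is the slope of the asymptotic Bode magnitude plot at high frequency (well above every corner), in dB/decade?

0 dB/decade

With 1 zero and 1 pole, the high-frequency asymptotic slope is 20 × (1 − 1) = 0 dB/decade.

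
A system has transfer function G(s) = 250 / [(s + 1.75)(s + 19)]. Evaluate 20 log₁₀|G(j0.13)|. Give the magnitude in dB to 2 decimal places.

17.50 dB

|j0.13 + 1.75| = √(0.13² + 1.75²) = 1.755
|j0.13 + 19| = √(0.13² + 19²) = 19
|G(j0.13)| = 250 / (1.755 × 19) = 7.498
20 log₁₀(7.498) = 17.499 dB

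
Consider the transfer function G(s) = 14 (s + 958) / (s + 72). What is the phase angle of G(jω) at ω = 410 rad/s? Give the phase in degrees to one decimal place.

-56.9°

∠(j410 + 958) = arctan(410/958) = 23.17°
∠(j410 + 72) = arctan(410/72) = 80.04°
∠G(j410) = 23.17° − 80.04° = -56.87°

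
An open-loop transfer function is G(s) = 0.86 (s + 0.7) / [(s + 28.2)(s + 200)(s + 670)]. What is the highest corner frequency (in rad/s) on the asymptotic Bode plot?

670 rad/s

Break frequencies occur at each pole and zero magnitude: 0.7 rad/s, 28.2 rad/s, 200 rad/s, 670 rad/s.
The highest is 670 rad/s.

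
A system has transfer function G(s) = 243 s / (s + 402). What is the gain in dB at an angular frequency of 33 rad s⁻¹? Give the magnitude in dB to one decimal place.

|j33| = 33
|j33 + 402| = √(33² + 402²) = 403.4
|G(j33)| = 243 × 33 / 403.4 = 19.881
20 log₁₀(19.881) = 25.97 dB

26.0 dB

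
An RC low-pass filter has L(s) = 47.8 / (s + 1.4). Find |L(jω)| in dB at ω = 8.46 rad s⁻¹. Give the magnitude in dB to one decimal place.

14.9 dB

|j8.46 + 1.4| = √(8.46² + 1.4²) = 8.575
|L(j8.46)| = 47.8 / 8.575 = 5.5743
20 log₁₀(5.5743) = 14.92 dB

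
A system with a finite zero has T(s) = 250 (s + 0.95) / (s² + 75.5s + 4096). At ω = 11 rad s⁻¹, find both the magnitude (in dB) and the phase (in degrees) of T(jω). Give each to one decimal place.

|j11 + 0.95| = √(11² + 0.95²) = 11.04
|(j11)² + 75.5(j11) + 4096| = |3975 + j830.5| = 4061
|T(j11)| = 250 × 11.04 / 4061 = 0.67972
20 log₁₀(0.67972) = -3.35 dB
∠(j11 + 0.95) = arctan(11/0.95) = 85.06°
∠[(j11)² + 75.5(j11) + 4096] = ∠[3975 + j830.5] = 11.80°
∠T(j11) = 85.06° − 11.80° = 73.26°

|T| = -3.4 dB, ∠T = 73.3°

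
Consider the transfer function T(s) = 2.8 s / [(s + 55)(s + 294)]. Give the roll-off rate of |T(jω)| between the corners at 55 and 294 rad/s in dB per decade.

0 dB/decade

In this band the factors already past their corner are: 1 differentiator zero, pole at 55; net slope = 0 dB/decade.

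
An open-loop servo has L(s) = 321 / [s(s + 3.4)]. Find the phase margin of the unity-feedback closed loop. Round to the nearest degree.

Gain crossover: |L(jω)| = 1 at ω ≈ 17.8 rad/s.
∠L(j17.8) = −90° − arctan(17.8/3.4) ≈ -169.16°
PM = 180° + (-169.16°) = 10.84°

11°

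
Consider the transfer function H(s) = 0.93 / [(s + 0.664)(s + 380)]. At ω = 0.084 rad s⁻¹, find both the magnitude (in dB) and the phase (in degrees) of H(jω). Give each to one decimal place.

|j0.084 + 0.664| = √(0.084² + 0.664²) = 0.6693
|j0.084 + 380| = √(0.084² + 380²) = 380
|H(j0.084)| = 0.93 / (0.6693 × 380) = 0.0036567
20 log₁₀(0.0036567) = -48.74 dB
∠(j0.084 + 0.664) = arctan(0.084/0.664) = 7.21°
∠(j0.084 + 380) = arctan(0.084/380) = 0.01°
∠H(j0.084) = − (7.21° + 0.01°) = -7.22°

|H| = -48.7 dB, ∠H = -7.2°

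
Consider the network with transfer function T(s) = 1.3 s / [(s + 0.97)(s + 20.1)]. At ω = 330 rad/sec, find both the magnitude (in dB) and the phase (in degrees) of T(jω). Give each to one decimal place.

|j330| = 330
|j330 + 0.97| = √(330² + 0.97²) = 330
|j330 + 20.1| = √(330² + 20.1²) = 330.6
|T(j330)| = 1.3 × 330 / (330 × 330.6) = 0.0039321
20 log₁₀(0.0039321) = -48.11 dB
∠(j330) = 90.00°
∠(j330 + 0.97) = arctan(330/0.97) = 89.83°
∠(j330 + 20.1) = arctan(330/20.1) = 86.51°
∠T(j330) = 90.00° − (89.83° + 86.51°) = -86.35°

|T| = -48.1 dB, ∠T = -86.3 deg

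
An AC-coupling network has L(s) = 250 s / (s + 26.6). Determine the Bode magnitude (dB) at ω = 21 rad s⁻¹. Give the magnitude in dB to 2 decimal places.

|j21| = 21
|j21 + 26.6| = √(21² + 26.6²) = 33.89
|L(j21)| = 250 × 21 / 33.89 = 154.91
20 log₁₀(154.91) = 43.802 dB

43.80 dB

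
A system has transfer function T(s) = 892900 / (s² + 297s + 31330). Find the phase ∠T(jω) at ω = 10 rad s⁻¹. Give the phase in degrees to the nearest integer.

∠[(j10)² + 297(j10) + 31330] = ∠[31230 + j2970] = 5.43°
∠T(j10) = −5.43° = -5.43°

-5°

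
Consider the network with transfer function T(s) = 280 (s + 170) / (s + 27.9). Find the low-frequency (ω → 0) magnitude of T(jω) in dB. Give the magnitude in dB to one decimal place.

64.6 dB

T(0) = 280 × 170 / 27.9 = 1706.1
20 log₁₀(1706.1) = 64.64 dB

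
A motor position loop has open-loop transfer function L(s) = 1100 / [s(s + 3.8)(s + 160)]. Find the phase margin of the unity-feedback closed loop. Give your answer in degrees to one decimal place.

Gain crossover: |L(jω)| = 1 at ω ≈ 1.66 rad/s.
∠L(j1.66) = −90° − arctan(1.66/3.8) − arctan(1.66/160) ≈ -114.17°
PM = 180° + (-114.17°) = 65.83°

65.8 deg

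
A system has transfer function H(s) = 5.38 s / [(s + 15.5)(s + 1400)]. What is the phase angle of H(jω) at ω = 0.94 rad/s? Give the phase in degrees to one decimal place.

86.5°

∠(j0.94) = 90.00°
∠(j0.94 + 15.5) = arctan(0.94/15.5) = 3.47°
∠(j0.94 + 1400) = arctan(0.94/1400) = 0.04°
∠H(j0.94) = 90.00° − (3.47° + 0.04°) = 86.49°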